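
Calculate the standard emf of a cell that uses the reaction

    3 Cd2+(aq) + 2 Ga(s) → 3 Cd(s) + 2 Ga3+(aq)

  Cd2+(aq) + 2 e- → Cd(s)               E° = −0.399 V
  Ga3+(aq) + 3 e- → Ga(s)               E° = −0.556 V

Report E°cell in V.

In the reaction as written, Cd2+(aq) is reduced (cathode) and Ga3+(aq) is produced by oxidation at the anode.
E°cell = E°(cathode) − E°(anode) = −0.399 − (−0.556) = +0.157 V.

+0.157 V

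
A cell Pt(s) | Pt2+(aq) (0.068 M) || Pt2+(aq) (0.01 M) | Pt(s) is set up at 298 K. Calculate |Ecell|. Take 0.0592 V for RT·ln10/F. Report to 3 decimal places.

For a concentration cell E°cell = 0, since both electrodes use the same couple.
The compartment with the higher Pt2+(aq) concentration (0.068 M) acts as the cathode; ions are reduced there and produced at the dilute (0.01 M) anode.
With n = 2, Ecell = −(0.0592/2)·log([dilute]/[conc]) = −(0.0592/2)·log(0.01/0.068) = +0.025 V.

0.025 V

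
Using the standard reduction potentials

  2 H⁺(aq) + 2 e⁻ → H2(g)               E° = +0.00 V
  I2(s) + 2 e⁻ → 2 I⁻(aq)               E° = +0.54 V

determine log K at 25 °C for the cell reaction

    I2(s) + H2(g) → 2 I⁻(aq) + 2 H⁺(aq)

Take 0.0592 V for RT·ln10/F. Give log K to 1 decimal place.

log K = 18.2

The I₂/I⁻ couple is reduced (cathode); E°cell = +0.54 − (+0.00) = +0.54 V with n = 2.
At equilibrium E = 0, so log K = nE°cell / 0.0592 = (2)(+0.54) / 0.0592 = 18.2.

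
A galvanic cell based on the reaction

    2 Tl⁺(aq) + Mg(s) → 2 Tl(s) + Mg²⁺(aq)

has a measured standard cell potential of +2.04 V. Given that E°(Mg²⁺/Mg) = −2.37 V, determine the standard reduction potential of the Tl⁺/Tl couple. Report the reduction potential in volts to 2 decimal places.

−0.33 V

In the reaction as written the Tl⁺/Tl couple is reduced (cathode) and Mg²⁺/Mg is oxidized (anode), so E°cell = E°(Tl⁺/Tl) − E°(Mg²⁺/Mg).
E°(Tl⁺/Tl) = E°cell + E°(anode) = +2.04 + (−2.37) = −0.33 V.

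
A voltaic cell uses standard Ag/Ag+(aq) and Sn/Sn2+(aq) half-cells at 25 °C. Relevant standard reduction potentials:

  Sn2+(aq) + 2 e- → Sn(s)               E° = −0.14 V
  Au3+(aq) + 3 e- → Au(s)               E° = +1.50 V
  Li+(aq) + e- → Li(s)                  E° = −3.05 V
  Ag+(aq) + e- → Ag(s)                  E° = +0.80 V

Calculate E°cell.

Of the two couples in this cell, the one with the more positive reduction potential is reduced at the cathode: here that is Ag⁺/Ag (+0.80 V); Sn²⁺/Sn (−0.14 V) is the anode.
E°cell = E°(cathode) − E°(anode) = +0.80 − (−0.14) = +0.94 V.

+0.94 V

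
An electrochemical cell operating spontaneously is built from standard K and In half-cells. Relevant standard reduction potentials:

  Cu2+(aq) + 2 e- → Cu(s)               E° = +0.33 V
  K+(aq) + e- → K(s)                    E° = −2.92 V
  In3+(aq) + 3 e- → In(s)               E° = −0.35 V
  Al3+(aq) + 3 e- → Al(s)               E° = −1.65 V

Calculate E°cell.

The In³⁺/In couple has the higher E°, so In ion is reduced (cathode) and K is oxidized (anode).
E°cell = E°(cathode) − E°(anode) = −0.35 − (−2.92) = +2.57 V.

+2.57 V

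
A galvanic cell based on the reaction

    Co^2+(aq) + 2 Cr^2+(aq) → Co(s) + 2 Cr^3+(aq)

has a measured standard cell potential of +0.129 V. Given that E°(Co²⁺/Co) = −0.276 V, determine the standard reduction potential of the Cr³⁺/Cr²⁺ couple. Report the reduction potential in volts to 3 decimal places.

−0.405 V

In the reaction as written the Co²⁺/Co couple is reduced (cathode) and Cr³⁺/Cr²⁺ is oxidized (anode), so E°cell = E°(Co²⁺/Co) − E°(Cr³⁺/Cr²⁺).
E°(Cr³⁺/Cr²⁺) = E°(cathode) − E°cell = −0.276 − (+0.129) = −0.405 V.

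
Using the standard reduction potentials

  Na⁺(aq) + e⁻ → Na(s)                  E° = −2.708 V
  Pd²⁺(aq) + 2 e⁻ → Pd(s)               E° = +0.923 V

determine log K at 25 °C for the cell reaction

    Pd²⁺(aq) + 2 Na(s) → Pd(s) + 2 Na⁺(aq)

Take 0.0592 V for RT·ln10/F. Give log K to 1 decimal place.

The Pd²⁺/Pd couple is reduced (cathode); E°cell = +0.923 − (−2.708) = +3.631 V with n = 2.
At equilibrium E = 0, so log K = nE°cell / 0.0592 = (2)(+3.631) / 0.0592 = 122.7.

log K = 122.7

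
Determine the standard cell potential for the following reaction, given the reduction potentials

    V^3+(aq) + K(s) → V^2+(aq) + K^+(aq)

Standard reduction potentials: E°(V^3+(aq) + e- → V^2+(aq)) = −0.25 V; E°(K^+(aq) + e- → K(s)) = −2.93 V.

+2.68 V

In the reaction as written, V^3+(aq) is reduced (cathode) and K^+(aq) is produced by oxidation at the anode.
E°cell = E°(cathode) − E°(anode) = −0.25 − (−2.93) = +2.68 V.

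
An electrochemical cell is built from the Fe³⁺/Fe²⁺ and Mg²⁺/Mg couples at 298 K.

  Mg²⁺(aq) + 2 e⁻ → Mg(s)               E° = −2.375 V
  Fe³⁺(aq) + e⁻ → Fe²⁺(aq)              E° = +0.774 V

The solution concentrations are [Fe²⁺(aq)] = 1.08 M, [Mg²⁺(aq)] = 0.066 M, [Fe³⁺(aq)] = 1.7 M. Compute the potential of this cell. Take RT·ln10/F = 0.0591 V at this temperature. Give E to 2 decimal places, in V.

Since E°(Fe³⁺/Fe²⁺) > E°(Mg²⁺/Mg), Fe³⁺/Fe²⁺ serves as the cathode.
E°cell = +0.774 − (−2.375) = +3.149 V, with n = 2 electrons transferred.
The balanced reaction is 2 Fe³⁺(aq) + Mg(s) → 2 Fe²⁺(aq) + Mg²⁺(aq), so Q = ([Fe²⁺(aq)]^2·[Mg²⁺(aq)]) / [Fe³⁺(aq)]^2 = 0.0266 and log Q = −1.575.
By the Nernst equation, E = +3.149 − (0.0591/2)·(−1.575) = +3.20 V.

+3.20 V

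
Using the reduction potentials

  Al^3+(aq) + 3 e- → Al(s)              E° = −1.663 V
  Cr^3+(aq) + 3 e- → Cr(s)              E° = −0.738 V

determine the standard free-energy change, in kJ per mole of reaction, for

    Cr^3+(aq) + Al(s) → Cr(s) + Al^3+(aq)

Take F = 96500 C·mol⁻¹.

In the reaction as written Cr^3+(aq) is reduced, so the Cr³⁺/Cr couple is the cathode and Al³⁺/Al is the anode.
E°cell = −0.738 − (−1.663) = +0.925 V; balancing electrons gives n = 3.
ΔG° = −nFE°cell = −(3)(96500)(+0.925) J/mol = −268 kJ/mol.

−268 kJ/mol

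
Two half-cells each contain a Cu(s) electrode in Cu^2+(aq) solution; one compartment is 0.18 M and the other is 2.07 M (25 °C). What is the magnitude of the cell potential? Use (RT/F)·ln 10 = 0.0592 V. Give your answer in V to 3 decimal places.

For a concentration cell E°cell = 0, since both electrodes use the same couple.
The compartment with the higher Cu^2+(aq) concentration (2.07 M) acts as the cathode; ions are reduced there and produced at the dilute (0.18 M) anode.
With n = 2, Ecell = −(0.0592/2)·log([dilute]/[conc]) = −(0.0592/2)·log(0.18/2.07) = +0.031 V.

0.031 V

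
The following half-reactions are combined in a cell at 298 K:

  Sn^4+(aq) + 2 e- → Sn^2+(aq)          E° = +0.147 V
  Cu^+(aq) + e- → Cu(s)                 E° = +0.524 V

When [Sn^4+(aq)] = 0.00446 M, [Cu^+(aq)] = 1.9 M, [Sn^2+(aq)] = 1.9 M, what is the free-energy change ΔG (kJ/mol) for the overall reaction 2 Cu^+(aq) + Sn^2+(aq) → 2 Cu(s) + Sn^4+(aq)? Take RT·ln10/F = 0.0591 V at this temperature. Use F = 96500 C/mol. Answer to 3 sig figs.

The standard cell potential is +0.524 − (+0.147) = +0.377 V, with n = 2 electrons in the balanced equation.
The reaction quotient is [Sn^4+(aq)] / ([Cu^+(aq)]^2·[Sn^2+(aq)]) = 0.00065; by Nernst, E = +0.377 − (0.0591/2)(−3.187) = +0.4712 V.
Finally ΔG = −nFE = −(2)(96500 C/mol)(+0.4712 V) = −90.9 kJ/mol.

−90.9 kJ/mol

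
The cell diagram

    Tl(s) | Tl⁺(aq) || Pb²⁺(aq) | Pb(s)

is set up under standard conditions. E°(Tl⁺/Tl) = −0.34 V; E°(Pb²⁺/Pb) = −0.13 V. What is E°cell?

+0.21 V

By convention the left-hand electrode in cell notation is the anode (oxidation) and the right-hand electrode is the cathode (reduction).
E°cell = E°(right) − E°(left) = −0.13 − (−0.34) = +0.21 V.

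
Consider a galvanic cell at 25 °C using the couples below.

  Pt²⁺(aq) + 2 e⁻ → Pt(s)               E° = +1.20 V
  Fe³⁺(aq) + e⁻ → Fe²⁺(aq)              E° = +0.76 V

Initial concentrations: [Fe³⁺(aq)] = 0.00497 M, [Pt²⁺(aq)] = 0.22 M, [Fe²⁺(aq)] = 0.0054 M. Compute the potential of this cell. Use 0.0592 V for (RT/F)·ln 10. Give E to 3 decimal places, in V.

Pt²⁺/Pt is reduced (cathode, E° = +1.20 V) and Fe³⁺/Fe²⁺ is oxidized (anode).
The standard potential is +1.20 − (+0.76) = +0.44 V and the balanced reaction transfers n = 2 electrons.
The balanced reaction is Pt²⁺(aq) + 2 Fe²⁺(aq) → Pt(s) + 2 Fe³⁺(aq), so Q = [Fe³⁺(aq)]^2 / ([Pt²⁺(aq)]·[Fe²⁺(aq)]^2) = 3.85 and log Q = 0.586.
By the Nernst equation, E = +0.44 − (0.0592/2)·(0.586) = +0.423 V.

+0.423 V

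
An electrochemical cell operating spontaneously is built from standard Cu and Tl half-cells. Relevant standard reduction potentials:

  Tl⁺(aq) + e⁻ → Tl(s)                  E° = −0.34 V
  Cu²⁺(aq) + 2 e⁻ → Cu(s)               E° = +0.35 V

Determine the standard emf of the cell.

+0.69 V

The Cu²⁺/Cu couple has the higher E°, so Cu ion is reduced (cathode) and Tl is oxidized (anode).
E°cell = E°(cathode) − E°(anode) = +0.35 − (−0.34) = +0.69 V.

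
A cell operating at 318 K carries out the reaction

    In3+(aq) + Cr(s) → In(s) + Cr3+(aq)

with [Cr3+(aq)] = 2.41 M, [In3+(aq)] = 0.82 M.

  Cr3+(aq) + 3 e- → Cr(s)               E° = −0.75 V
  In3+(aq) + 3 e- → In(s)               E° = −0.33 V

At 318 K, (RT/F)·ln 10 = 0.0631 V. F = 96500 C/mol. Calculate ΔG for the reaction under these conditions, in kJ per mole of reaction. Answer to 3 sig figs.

−119 kJ/mol

With In³⁺/In reduced at the cathode, E°cell = −0.33 − (−0.75) = +0.42 V and n = 3.
Here Q = [Cr3+(aq)] / [In3+(aq)] = 2.94 (log Q = 0.468), giving E = +0.42 − (0.0631/3)·(0.468) = +0.4102 V.
Then ΔG = −nFE = −3 × 96500 × +0.4102 J/mol = −119 kJ/mol.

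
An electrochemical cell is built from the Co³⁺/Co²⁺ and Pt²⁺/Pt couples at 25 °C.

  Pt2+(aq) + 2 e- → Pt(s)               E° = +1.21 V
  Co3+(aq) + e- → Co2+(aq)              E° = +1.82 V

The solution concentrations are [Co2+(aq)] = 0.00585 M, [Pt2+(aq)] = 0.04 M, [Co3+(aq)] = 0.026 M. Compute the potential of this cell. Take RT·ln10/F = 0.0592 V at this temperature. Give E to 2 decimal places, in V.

+0.69 V

Co³⁺/Co²⁺ is reduced (cathode, E° = +1.82 V) and Pt²⁺/Pt is oxidized (anode).
E°cell = +1.82 − (+1.21) = +0.61 V, with n = 2 electrons transferred.
For the overall reaction 2 Co3+(aq) + Pt(s) → 2 Co2+(aq) + Pt2+(aq), Q = ([Co2+(aq)]^2·[Pt2+(aq)]) / [Co3+(aq)]^2 = 0.00202, giving log Q = −2.694.
By the Nernst equation, E = +0.61 − (0.0592/2)·(−2.694) = +0.69 V.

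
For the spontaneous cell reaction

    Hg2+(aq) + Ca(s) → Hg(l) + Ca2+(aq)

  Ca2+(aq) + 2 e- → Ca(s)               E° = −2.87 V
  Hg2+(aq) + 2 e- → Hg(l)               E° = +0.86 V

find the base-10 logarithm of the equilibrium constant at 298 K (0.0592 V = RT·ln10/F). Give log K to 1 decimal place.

log K = 126.0

The Hg²⁺/Hg couple is reduced (cathode); E°cell = +0.86 − (−2.87) = +3.73 V with n = 2.
At equilibrium E = 0, so log K = nE°cell / 0.0592 = (2)(+3.73) / 0.0592 = 126.0.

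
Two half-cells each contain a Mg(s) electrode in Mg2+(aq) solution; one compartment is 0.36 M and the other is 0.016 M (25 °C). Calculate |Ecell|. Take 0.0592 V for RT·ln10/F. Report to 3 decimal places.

For a concentration cell E°cell = 0, since both electrodes use the same couple.
The compartment with the higher Mg2+(aq) concentration (0.36 M) acts as the cathode; ions are reduced there and produced at the dilute (0.016 M) anode.
With n = 2, Ecell = −(0.0592/2)·log([dilute]/[conc]) = −(0.0592/2)·log(0.016/0.36) = +0.040 V.

0.040 V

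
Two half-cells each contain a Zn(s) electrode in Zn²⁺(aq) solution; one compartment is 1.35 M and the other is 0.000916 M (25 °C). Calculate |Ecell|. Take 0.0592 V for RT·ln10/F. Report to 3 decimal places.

0.094 V

For a concentration cell E°cell = 0, since both electrodes use the same couple.
The compartment with the higher Zn²⁺(aq) concentration (1.35 M) acts as the cathode; ions are reduced there and produced at the dilute (0.000916 M) anode.
With n = 2, Ecell = −(0.0592/2)·log([dilute]/[conc]) = −(0.0592/2)·log(0.000916/1.35) = +0.094 V.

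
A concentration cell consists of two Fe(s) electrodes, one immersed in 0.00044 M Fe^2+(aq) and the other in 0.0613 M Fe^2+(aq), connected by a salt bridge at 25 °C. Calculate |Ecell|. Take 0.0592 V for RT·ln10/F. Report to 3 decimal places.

For a concentration cell E°cell = 0, since both electrodes use the same couple.
The compartment with the higher Fe^2+(aq) concentration (0.0613 M) acts as the cathode; ions are reduced there and produced at the dilute (0.00044 M) anode.
With n = 2, Ecell = −(0.0592/2)·log([dilute]/[conc]) = −(0.0592/2)·log(0.00044/0.0613) = +0.063 V.

0.063 V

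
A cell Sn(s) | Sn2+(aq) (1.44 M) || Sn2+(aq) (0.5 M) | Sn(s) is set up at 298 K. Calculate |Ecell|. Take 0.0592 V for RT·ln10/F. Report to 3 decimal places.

For a concentration cell E°cell = 0, since both electrodes use the same couple.
The compartment with the higher Sn2+(aq) concentration (1.44 M) acts as the cathode; ions are reduced there and produced at the dilute (0.5 M) anode.
With n = 2, Ecell = −(0.0592/2)·log([dilute]/[conc]) = −(0.0592/2)·log(0.5/1.44) = +0.014 V.

0.014 V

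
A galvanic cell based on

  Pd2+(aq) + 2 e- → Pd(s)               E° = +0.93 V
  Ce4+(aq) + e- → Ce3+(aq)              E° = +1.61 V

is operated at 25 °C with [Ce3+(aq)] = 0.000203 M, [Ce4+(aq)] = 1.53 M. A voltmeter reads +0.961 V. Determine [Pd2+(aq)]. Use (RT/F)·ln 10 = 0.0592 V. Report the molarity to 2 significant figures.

0.018 M

Ce⁴⁺/Ce³⁺ is the cathode (higher E°); E°cell = +1.61 − (+0.93) = +0.68 V with n = 2.
Since E = E° − (0.0592/n)·log Q, log Q = n(E° − E)/0.0592 = −9.493.
The balanced reaction is 2 Ce4+(aq) + Pd(s) → 2 Ce3+(aq) + Pd2+(aq), so Q = ([Ce3+(aq)]^2·[Pd2+(aq)]) / [Ce4+(aq)]^2.
Substituting the known concentrations and solving, log [Pd2+(aq)] = −1.739 and [Pd2+(aq)] = 0.018 M.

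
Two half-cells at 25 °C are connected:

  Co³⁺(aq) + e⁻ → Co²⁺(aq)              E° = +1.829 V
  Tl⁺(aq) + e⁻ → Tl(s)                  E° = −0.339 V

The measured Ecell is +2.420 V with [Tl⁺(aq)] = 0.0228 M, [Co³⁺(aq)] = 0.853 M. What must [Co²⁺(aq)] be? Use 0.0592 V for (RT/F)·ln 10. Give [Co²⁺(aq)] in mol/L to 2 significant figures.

0.0021 M

With Co³⁺/Co²⁺ at the cathode and Tl⁺/Tl at the anode, E°cell = +1.829 − (−0.339) = +2.168 V (n = 1).
From the Nernst equation, log Q = n(E° − E)/0.0592 = 1·(+2.168 − (+2.420))/0.0592 = −4.257.
Balancing electrons gives Co³⁺(aq) + Tl(s) → Co²⁺(aq) + Tl⁺(aq); thus Q = ([Co²⁺(aq)]·[Tl⁺(aq)]) / [Co³⁺(aq)].
Substituting the known concentrations and solving, log [Co²⁺(aq)] = −2.684 and [Co²⁺(aq)] = 0.0021 M.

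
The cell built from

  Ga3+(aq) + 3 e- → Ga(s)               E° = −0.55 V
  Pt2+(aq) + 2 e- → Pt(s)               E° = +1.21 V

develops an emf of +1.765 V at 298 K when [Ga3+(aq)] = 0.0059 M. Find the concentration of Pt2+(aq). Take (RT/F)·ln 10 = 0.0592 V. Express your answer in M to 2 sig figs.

The Pt²⁺/Pt couple has the larger reduction potential, so it is the cathode: E°cell = +1.21 − (−0.55) = +1.76 V and n = 6.
Rearranging E = E° − (0.0592/n)·log Q gives log Q = 6(+1.76 − (+1.765))/0.0592 = −0.507.
For 3 Pt2+(aq) + 2 Ga(s) → 3 Pt(s) + 2 Ga3+(aq), the reaction quotient is Q = [Ga3+(aq)]^2 / [Pt2+(aq)]^3.
Isolating [Pt2+(aq)] in Q = 10^{−0.507} yields log [Pt2+(aq)] = −1.317, i.e. 0.048 M.

0.048 M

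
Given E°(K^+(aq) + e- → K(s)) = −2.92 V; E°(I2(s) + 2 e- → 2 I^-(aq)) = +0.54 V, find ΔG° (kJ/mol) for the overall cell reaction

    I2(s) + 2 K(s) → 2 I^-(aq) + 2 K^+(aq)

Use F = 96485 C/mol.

−668 kJ/mol

In the reaction as written I2(s) is reduced, so the I₂/I⁻ couple is the cathode and K⁺/K is the anode.
E°cell = +0.54 − (−2.92) = +3.46 V; balancing electrons gives n = 2.
ΔG° = −nFE°cell = −(2)(96485)(+3.46) J/mol = −668 kJ/mol.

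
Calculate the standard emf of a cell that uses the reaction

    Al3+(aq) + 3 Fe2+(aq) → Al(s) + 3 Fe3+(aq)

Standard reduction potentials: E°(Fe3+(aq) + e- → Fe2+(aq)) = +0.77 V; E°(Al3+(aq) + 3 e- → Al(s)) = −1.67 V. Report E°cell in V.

Al3+(aq) gains electrons, so the Al³⁺/Al couple is the cathode; the Fe³⁺/Fe²⁺ couple is the anode.
E°cell = E°(cathode) − E°(anode) = −1.67 − (+0.77) = −2.44 V.

−2.44 V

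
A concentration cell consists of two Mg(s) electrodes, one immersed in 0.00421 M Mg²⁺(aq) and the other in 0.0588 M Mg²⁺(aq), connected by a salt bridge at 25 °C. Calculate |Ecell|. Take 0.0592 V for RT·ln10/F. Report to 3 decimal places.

For a concentration cell E°cell = 0, since both electrodes use the same couple.
The compartment with the higher Mg²⁺(aq) concentration (0.0588 M) acts as the cathode; ions are reduced there and produced at the dilute (0.00421 M) anode.
With n = 2, Ecell = −(0.0592/2)·log([dilute]/[conc]) = −(0.0592/2)·log(0.00421/0.0588) = +0.034 V.

0.034 V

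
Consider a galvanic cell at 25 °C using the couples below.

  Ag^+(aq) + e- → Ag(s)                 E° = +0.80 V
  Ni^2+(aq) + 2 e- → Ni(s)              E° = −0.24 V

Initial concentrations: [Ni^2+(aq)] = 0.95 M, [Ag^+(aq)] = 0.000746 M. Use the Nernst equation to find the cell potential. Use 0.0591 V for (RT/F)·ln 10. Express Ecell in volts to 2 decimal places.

Ag⁺/Ag is reduced (cathode, E° = +0.80 V) and Ni²⁺/Ni is oxidized (anode).
The standard potential is +0.80 − (−0.24) = +1.04 V and the balanced reaction transfers n = 2 electrons.
For the overall reaction 2 Ag^+(aq) + Ni(s) → 2 Ag(s) + Ni^2+(aq), Q = [Ni^2+(aq)] / [Ag^+(aq)]^2 = 1.71×10^6, giving log Q = 6.232.
Applying E = E° − (RT ln10/nF)·log Q gives +1.04 − (0.0591/2)(6.232) = +0.86 V.

+0.86 V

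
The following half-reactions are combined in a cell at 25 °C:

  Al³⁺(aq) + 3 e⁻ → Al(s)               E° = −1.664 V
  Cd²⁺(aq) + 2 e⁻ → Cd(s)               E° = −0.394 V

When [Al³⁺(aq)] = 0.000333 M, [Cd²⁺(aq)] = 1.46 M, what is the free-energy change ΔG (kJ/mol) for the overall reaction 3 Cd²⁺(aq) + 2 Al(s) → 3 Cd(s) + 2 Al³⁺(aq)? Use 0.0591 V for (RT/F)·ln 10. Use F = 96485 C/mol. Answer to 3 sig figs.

With Cd²⁺/Cd reduced at the cathode, E°cell = −0.394 − (−1.664) = +1.270 V and n = 6.
Here Q = [Al³⁺(aq)]^2 / [Cd²⁺(aq)]^3 = 3.56×10^−8 (log Q = −7.448), giving E = +1.270 − (0.0591/6)·(−7.448) = +1.3434 V.
Finally ΔG = −nFE = −(6)(96485 C/mol)(+1.3434 V) = −778 kJ/mol.

−778 kJ/mol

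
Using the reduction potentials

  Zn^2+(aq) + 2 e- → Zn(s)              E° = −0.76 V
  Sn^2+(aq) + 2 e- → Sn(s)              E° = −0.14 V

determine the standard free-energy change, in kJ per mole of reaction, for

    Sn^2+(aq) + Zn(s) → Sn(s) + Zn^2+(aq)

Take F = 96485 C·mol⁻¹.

−120 kJ/mol

In the reaction as written Sn^2+(aq) is reduced, so the Sn²⁺/Sn couple is the cathode and Zn²⁺/Zn is the anode.
E°cell = −0.14 − (−0.76) = +0.62 V; balancing electrons gives n = 2.
ΔG° = −nFE°cell = −(2)(96485)(+0.62) J/mol = −120 kJ/mol.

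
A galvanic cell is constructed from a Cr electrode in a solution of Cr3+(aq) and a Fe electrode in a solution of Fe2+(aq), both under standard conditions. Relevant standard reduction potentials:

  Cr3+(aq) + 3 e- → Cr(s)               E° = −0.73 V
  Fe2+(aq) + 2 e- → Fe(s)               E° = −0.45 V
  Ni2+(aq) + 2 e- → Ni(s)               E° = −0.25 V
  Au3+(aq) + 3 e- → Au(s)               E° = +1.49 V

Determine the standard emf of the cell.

+0.28 V

The Fe²⁺/Fe couple has the higher E°, so Fe ion is reduced (cathode) and Cr is oxidized (anode).
E°cell = E°(cathode) − E°(anode) = −0.45 − (−0.73) = +0.28 V.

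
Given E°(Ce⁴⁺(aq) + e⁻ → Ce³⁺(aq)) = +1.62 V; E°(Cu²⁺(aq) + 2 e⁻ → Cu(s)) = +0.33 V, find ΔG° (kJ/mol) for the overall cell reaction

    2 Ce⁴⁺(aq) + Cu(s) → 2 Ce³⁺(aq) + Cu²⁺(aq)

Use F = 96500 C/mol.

−249 kJ/mol

In the reaction as written Ce⁴⁺(aq) is reduced, so the Ce⁴⁺/Ce³⁺ couple is the cathode and Cu²⁺/Cu is the anode.
E°cell = +1.62 − (+0.33) = +1.29 V; balancing electrons gives n = 2.
ΔG° = −nFE°cell = −(2)(96500)(+1.29) J/mol = −249 kJ/mol.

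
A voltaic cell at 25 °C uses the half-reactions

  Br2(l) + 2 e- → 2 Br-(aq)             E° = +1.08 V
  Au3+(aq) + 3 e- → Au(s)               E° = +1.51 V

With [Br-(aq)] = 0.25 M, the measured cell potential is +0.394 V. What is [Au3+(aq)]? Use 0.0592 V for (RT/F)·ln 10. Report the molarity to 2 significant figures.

Au³⁺/Au is the cathode (higher E°); E°cell = +1.51 − (+1.08) = +0.43 V with n = 6.
Since E = E° − (0.0592/n)·log Q, log Q = n(E° − E)/0.0592 = 3.649.
Balancing electrons gives 2 Au3+(aq) + 6 Br-(aq) → 2 Au(s) + 3 Br2(l); thus Q = 1 / ([Au3+(aq)]^2·[Br-(aq)]^6).
Substituting the known concentrations and solving, log [Au3+(aq)] = −0.018 and [Au3+(aq)] = 0.96 M.

0.96 M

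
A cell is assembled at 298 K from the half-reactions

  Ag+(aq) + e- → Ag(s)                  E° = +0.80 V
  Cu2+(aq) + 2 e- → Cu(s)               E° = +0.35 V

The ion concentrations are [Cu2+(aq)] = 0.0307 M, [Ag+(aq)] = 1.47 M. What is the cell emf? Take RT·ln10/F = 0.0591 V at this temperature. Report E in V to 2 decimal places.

+0.50 V

The Ag⁺/Ag couple has the more positive E°, so it is the cathode; Cu²⁺/Cu is the anode.
E°cell = +0.80 − (+0.35) = +0.45 V, with n = 2 electrons transferred.
Balancing gives 2 Ag+(aq) + Cu(s) → 2 Ag(s) + Cu2+(aq); hence Q = [Cu2+(aq)] / [Ag+(aq)]^2 = 0.0142 (log Q = −1.847).
By the Nernst equation, E = +0.45 − (0.0591/2)·(−1.847) = +0.50 V.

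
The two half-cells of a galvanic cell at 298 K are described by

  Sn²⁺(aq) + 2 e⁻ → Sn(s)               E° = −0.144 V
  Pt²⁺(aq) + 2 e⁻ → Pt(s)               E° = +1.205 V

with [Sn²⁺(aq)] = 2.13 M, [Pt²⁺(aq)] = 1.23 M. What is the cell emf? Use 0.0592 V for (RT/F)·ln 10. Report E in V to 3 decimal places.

+1.342 V

Pt²⁺/Pt is reduced (cathode, E° = +1.205 V) and Sn²⁺/Sn is oxidized (anode).
E°cell = E°cat − E°an = +1.205 − (−0.144) = +1.349 V; n = 2.
For the overall reaction Pt²⁺(aq) + Sn(s) → Pt(s) + Sn²⁺(aq), Q = [Sn²⁺(aq)] / [Pt²⁺(aq)] = 1.73, giving log Q = 0.238.
By the Nernst equation, E = +1.349 − (0.0592/2)·(0.238) = +1.342 V.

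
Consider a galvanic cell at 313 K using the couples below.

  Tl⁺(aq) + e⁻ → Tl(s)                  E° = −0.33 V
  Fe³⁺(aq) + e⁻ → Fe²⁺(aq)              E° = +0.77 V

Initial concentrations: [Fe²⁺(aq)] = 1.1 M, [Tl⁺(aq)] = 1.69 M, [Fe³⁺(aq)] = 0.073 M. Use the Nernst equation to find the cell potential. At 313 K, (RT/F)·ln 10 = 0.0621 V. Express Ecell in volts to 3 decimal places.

+1.013 V

Fe³⁺/Fe²⁺ is reduced (cathode, E° = +0.77 V) and Tl⁺/Tl is oxidized (anode).
E°cell = E°cat − E°an = +0.77 − (−0.33) = +1.10 V; n = 1.
Balancing gives Fe³⁺(aq) + Tl(s) → Fe²⁺(aq) + Tl⁺(aq); hence Q = ([Fe²⁺(aq)]·[Tl⁺(aq)]) / [Fe³⁺(aq)] = 25.5 (log Q = 1.406).
By the Nernst equation, E = +1.10 − (0.0621/1)·(1.406) = +1.013 V.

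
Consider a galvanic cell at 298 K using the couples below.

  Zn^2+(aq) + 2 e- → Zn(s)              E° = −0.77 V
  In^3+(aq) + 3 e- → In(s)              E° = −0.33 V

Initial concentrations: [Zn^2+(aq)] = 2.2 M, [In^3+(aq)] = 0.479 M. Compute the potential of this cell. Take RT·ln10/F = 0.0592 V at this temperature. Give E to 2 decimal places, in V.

+0.42 V

In³⁺/In is reduced (cathode, E° = −0.33 V) and Zn²⁺/Zn is oxidized (anode).
The standard potential is −0.33 − (−0.77) = +0.44 V and the balanced reaction transfers n = 6 electrons.
For the overall reaction 2 In^3+(aq) + 3 Zn(s) → 2 In(s) + 3 Zn^2+(aq), Q = [Zn^2+(aq)]^3 / [In^3+(aq)]^2 = 46.4, giving log Q = 1.667.
E = E° − (0.0592/n)·log Q = +0.44 − (0.0592/6)(1.667) = +0.42 V.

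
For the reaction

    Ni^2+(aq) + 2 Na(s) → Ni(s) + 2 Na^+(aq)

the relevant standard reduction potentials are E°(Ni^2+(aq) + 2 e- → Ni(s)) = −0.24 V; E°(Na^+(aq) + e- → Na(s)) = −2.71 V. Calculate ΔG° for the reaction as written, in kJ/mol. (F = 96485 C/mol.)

−477 kJ/mol

In the reaction as written Ni^2+(aq) is reduced, so the Ni²⁺/Ni couple is the cathode and Na⁺/Na is the anode.
E°cell = −0.24 − (−2.71) = +2.47 V; balancing electrons gives n = 2.
ΔG° = −nFE°cell = −(2)(96485)(+2.47) J/mol = −477 kJ/mol.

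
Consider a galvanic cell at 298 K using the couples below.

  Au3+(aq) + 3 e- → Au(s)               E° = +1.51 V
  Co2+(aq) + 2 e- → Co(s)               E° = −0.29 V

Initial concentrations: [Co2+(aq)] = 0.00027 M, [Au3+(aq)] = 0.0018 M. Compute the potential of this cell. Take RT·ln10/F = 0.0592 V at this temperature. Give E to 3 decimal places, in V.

+1.851 V

Au³⁺/Au is reduced (cathode, E° = +1.51 V) and Co²⁺/Co is oxidized (anode).
E°cell = E°cat − E°an = +1.51 − (−0.29) = +1.80 V; n = 6.
The balanced reaction is 2 Au3+(aq) + 3 Co(s) → 2 Au(s) + 3 Co2+(aq), so Q = [Co2+(aq)]^3 / [Au3+(aq)]^2 = 6.08×10^−6 and log Q = −5.216.
By the Nernst equation, E = +1.80 − (0.0592/6)·(−5.216) = +1.851 V.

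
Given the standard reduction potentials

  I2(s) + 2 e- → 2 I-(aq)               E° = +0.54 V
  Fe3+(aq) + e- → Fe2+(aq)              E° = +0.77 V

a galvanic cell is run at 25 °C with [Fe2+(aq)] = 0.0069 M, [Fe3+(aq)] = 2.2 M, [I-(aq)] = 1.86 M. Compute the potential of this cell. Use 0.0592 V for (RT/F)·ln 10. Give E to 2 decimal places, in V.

The Fe³⁺/Fe²⁺ couple has the more positive E°, so it is the cathode; I₂/I⁻ is the anode.
The standard potential is +0.77 − (+0.54) = +0.23 V and the balanced reaction transfers n = 2 electrons.
Balancing gives 2 Fe3+(aq) + 2 I-(aq) → 2 Fe2+(aq) + I2(s); hence Q = [Fe2+(aq)]^2 / ([Fe3+(aq)]^2·[I-(aq)]^2) = 2.84×10^−6 (log Q = −5.546).
E = E° − (0.0592/n)·log Q = +0.23 − (0.0592/2)(−5.546) = +0.39 V.

+0.39 V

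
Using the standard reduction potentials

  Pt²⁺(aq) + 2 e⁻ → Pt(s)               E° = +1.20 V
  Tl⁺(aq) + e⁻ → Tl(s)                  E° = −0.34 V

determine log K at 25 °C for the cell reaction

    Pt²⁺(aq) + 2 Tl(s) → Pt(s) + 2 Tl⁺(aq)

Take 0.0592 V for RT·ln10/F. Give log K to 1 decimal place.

log K = 52.0

The Pt²⁺/Pt couple is reduced (cathode); E°cell = +1.20 − (−0.34) = +1.54 V with n = 2.
At equilibrium E = 0, so log K = nE°cell / 0.0592 = (2)(+1.54) / 0.0592 = 52.0.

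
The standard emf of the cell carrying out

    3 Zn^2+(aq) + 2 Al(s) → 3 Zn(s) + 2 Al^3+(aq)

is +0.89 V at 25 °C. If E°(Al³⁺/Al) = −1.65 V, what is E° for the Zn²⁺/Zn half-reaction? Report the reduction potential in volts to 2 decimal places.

In the reaction as written the Zn²⁺/Zn couple is reduced (cathode) and Al³⁺/Al is oxidized (anode), so E°cell = E°(Zn²⁺/Zn) − E°(Al³⁺/Al).
E°(Zn²⁺/Zn) = E°cell + E°(anode) = +0.89 + (−1.65) = −0.76 V.

−0.76 V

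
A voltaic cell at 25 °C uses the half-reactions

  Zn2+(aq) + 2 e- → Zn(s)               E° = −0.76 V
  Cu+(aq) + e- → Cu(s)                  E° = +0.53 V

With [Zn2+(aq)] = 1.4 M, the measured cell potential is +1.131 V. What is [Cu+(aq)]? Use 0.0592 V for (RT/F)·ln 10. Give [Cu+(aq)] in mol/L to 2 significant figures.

The Cu⁺/Cu couple has the larger reduction potential, so it is the cathode: E°cell = +0.53 − (−0.76) = +1.29 V and n = 2.
From the Nernst equation, log Q = n(E° − E)/0.0592 = 2·(+1.29 − (+1.131))/0.0592 = 5.372.
Balancing electrons gives 2 Cu+(aq) + Zn(s) → 2 Cu(s) + Zn2+(aq); thus Q = [Zn2+(aq)] / [Cu+(aq)]^2.
Isolating [Cu+(aq)] in Q = 10^{5.372} yields log [Cu+(aq)] = −2.613, i.e. 0.0024 M.

0.0024 M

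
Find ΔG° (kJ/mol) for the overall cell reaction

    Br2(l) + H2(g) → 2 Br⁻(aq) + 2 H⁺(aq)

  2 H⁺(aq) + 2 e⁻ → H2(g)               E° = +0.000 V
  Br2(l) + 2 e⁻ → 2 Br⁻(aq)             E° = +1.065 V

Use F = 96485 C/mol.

In the reaction as written Br2(l) is reduced, so the Br₂/Br⁻ couple is the cathode and 2H⁺/H₂ is the anode.
E°cell = +1.065 − (+0.000) = +1.065 V; balancing electrons gives n = 2.
ΔG° = −nFE°cell = −(2)(96485)(+1.065) J/mol = −206 kJ/mol.

−206 kJ/mol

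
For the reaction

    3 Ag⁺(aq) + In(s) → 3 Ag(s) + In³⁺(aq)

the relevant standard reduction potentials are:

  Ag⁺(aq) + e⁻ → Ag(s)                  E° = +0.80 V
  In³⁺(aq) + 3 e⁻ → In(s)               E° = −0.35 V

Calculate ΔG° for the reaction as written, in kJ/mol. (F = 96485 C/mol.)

In the reaction as written Ag⁺(aq) is reduced, so the Ag⁺/Ag couple is the cathode and In³⁺/In is the anode.
E°cell = +0.80 − (−0.35) = +1.15 V; balancing electrons gives n = 3.
ΔG° = −nFE°cell = −(3)(96485)(+1.15) J/mol = −333 kJ/mol.

−333 kJ/mol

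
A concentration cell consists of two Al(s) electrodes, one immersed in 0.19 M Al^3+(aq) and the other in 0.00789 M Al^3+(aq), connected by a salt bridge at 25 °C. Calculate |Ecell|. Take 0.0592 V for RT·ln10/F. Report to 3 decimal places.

For a concentration cell E°cell = 0, since both electrodes use the same couple.
The compartment with the higher Al^3+(aq) concentration (0.19 M) acts as the cathode; ions are reduced there and produced at the dilute (0.00789 M) anode.
With n = 3, Ecell = −(0.0592/3)·log([dilute]/[conc]) = −(0.0592/3)·log(0.00789/0.19) = +0.027 V.

0.027 V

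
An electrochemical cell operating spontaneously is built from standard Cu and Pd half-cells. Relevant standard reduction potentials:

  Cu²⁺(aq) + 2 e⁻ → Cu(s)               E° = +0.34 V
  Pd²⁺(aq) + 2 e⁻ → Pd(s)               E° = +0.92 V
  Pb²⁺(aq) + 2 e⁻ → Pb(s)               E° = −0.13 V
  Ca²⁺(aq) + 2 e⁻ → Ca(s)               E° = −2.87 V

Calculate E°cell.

+0.58 V

Of the two couples in this cell, the one with the more positive reduction potential is reduced at the cathode: here that is Pd²⁺/Pd (+0.92 V); Cu²⁺/Cu (+0.34 V) is the anode.
E°cell = E°(cathode) − E°(anode) = +0.92 − (+0.34) = +0.58 V.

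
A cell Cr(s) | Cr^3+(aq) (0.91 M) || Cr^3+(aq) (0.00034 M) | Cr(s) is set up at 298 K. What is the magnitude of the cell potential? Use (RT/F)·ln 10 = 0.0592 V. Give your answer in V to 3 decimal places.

For a concentration cell E°cell = 0, since both electrodes use the same couple.
The compartment with the higher Cr^3+(aq) concentration (0.91 M) acts as the cathode; ions are reduced there and produced at the dilute (0.00034 M) anode.
With n = 3, Ecell = −(0.0592/3)·log([dilute]/[conc]) = −(0.0592/3)·log(0.00034/0.91) = +0.068 V.

0.068 V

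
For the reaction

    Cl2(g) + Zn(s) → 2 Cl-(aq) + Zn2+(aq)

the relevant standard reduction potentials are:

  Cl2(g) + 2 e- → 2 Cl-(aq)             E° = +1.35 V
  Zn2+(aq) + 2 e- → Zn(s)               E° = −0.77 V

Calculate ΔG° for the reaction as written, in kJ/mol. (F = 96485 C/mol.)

−409 kJ/mol

In the reaction as written Cl2(g) is reduced, so the Cl₂/Cl⁻ couple is the cathode and Zn²⁺/Zn is the anode.
E°cell = +1.35 − (−0.77) = +2.12 V; balancing electrons gives n = 2.
ΔG° = −nFE°cell = −(2)(96485)(+2.12) J/mol = −409 kJ/mol.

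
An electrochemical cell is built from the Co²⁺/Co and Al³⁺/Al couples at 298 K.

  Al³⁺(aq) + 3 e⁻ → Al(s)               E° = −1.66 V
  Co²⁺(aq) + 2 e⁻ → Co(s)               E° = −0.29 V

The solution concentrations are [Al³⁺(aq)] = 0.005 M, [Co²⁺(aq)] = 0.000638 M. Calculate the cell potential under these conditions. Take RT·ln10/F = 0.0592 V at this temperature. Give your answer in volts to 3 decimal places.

Since E°(Co²⁺/Co) > E°(Al³⁺/Al), Co²⁺/Co serves as the cathode.
E°cell = −0.29 − (−1.66) = +1.37 V, with n = 6 electrons transferred.
The balanced reaction is 3 Co²⁺(aq) + 2 Al(s) → 3 Co(s) + 2 Al³⁺(aq), so Q = [Al³⁺(aq)]^2 / [Co²⁺(aq)]^3 = 9.63×10^4 and log Q = 4.983.
By the Nernst equation, E = +1.37 − (0.0592/6)·(4.983) = +1.321 V.

+1.321 V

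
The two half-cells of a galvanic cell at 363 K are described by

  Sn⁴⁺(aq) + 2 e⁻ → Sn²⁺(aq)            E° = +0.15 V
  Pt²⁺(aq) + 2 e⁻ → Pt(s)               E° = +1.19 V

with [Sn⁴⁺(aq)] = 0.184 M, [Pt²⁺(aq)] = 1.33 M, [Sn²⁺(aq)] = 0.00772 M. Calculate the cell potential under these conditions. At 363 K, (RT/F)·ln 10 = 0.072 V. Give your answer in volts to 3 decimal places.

+0.995 V

The Pt²⁺/Pt couple has the more positive E°, so it is the cathode; Sn⁴⁺/Sn²⁺ is the anode.
E°cell = +1.19 − (+0.15) = +1.04 V, with n = 2 electrons transferred.
Balancing gives Pt²⁺(aq) + Sn²⁺(aq) → Pt(s) + Sn⁴⁺(aq); hence Q = [Sn⁴⁺(aq)] / ([Pt²⁺(aq)]·[Sn²⁺(aq)]) = 17.9 (log Q = 1.253).
By the Nernst equation, E = +1.04 − (0.072/2)·(1.253) = +0.995 V.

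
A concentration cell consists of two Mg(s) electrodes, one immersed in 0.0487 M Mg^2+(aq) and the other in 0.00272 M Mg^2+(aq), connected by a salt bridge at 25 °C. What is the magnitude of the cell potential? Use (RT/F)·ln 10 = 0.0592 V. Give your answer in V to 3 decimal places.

For a concentration cell E°cell = 0, since both electrodes use the same couple.
The compartment with the higher Mg^2+(aq) concentration (0.0487 M) acts as the cathode; ions are reduced there and produced at the dilute (0.00272 M) anode.
With n = 2, Ecell = −(0.0592/2)·log([dilute]/[conc]) = −(0.0592/2)·log(0.00272/0.0487) = +0.037 V.

0.037 V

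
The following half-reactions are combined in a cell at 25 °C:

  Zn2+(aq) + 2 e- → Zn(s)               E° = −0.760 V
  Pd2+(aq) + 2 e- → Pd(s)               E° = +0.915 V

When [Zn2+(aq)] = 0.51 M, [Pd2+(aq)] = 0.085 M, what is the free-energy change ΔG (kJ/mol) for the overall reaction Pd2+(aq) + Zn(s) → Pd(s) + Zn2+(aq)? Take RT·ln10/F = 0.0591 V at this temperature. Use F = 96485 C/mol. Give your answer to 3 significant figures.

The standard cell potential is +0.915 − (−0.760) = +1.675 V, with n = 2 electrons in the balanced equation.
Here Q = [Zn2+(aq)] / [Pd2+(aq)] = 6 (log Q = 0.778), giving E = +1.675 − (0.0591/2)·(0.778) = +1.6520 V.
Then ΔG = −nFE = −2 × 96485 × +1.6520 J/mol = −319 kJ/mol.

−319 kJ/mol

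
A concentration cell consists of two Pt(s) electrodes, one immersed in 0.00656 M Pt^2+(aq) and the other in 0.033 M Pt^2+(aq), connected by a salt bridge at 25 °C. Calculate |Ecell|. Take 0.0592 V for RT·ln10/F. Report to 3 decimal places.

0.021 V

For a concentration cell E°cell = 0, since both electrodes use the same couple.
The compartment with the higher Pt^2+(aq) concentration (0.033 M) acts as the cathode; ions are reduced there and produced at the dilute (0.00656 M) anode.
With n = 2, Ecell = −(0.0592/2)·log([dilute]/[conc]) = −(0.0592/2)·log(0.00656/0.033) = +0.021 V.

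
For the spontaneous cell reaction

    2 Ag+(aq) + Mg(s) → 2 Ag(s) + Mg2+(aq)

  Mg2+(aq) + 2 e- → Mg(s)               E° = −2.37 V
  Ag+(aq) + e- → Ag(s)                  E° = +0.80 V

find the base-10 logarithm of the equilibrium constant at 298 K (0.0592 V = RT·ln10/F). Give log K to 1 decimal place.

log K = 107.1

The Ag⁺/Ag couple is reduced (cathode); E°cell = +0.80 − (−2.37) = +3.17 V with n = 2.
At equilibrium E = 0, so log K = nE°cell / 0.0592 = (2)(+3.17) / 0.0592 = 107.1.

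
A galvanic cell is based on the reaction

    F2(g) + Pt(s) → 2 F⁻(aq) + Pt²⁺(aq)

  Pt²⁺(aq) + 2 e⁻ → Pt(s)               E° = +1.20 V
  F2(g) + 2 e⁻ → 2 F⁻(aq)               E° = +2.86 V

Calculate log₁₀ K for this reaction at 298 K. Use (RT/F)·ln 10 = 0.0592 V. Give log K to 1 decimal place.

The F₂/F⁻ couple is reduced (cathode); E°cell = +2.86 − (+1.20) = +1.66 V with n = 2.
At equilibrium E = 0, so log K = nE°cell / 0.0592 = (2)(+1.66) / 0.0592 = 56.1.

log K = 56.1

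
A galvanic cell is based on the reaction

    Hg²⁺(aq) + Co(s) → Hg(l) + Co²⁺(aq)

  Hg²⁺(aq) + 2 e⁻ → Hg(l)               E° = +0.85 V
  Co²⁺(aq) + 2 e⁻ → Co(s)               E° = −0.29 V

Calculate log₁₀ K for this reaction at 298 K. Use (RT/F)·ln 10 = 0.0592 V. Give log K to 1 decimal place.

The Hg²⁺/Hg couple is reduced (cathode); E°cell = +0.85 − (−0.29) = +1.14 V with n = 2.
At equilibrium E = 0, so log K = nE°cell / 0.0592 = (2)(+1.14) / 0.0592 = 38.5.

log K = 38.5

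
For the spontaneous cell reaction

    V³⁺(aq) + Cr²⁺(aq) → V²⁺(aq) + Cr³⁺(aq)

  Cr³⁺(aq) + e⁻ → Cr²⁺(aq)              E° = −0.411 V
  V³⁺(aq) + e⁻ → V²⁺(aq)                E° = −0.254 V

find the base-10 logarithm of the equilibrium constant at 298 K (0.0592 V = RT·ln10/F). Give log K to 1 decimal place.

log K = 2.7

The V³⁺/V²⁺ couple is reduced (cathode); E°cell = −0.254 − (−0.411) = +0.157 V with n = 1.
At equilibrium E = 0, so log K = nE°cell / 0.0592 = (1)(+0.157) / 0.0592 = 2.7.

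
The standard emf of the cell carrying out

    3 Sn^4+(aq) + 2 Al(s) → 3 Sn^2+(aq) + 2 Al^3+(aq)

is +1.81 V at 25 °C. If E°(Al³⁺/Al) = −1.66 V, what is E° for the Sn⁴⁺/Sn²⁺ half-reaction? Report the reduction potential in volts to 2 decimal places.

+0.15 V

In the reaction as written the Sn⁴⁺/Sn²⁺ couple is reduced (cathode) and Al³⁺/Al is oxidized (anode), so E°cell = E°(Sn⁴⁺/Sn²⁺) − E°(Al³⁺/Al).
E°(Sn⁴⁺/Sn²⁺) = E°cell + E°(anode) = +1.81 + (−1.66) = +0.15 V.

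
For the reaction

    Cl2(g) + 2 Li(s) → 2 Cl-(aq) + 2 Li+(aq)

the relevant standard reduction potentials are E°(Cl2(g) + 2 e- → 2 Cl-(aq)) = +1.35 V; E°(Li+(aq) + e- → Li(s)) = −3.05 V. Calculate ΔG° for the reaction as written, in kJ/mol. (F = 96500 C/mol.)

In the reaction as written Cl2(g) is reduced, so the Cl₂/Cl⁻ couple is the cathode and Li⁺/Li is the anode.
E°cell = +1.35 − (−3.05) = +4.40 V; balancing electrons gives n = 2.
ΔG° = −nFE°cell = −(2)(96500)(+4.40) J/mol = −849 kJ/mol.

−849 kJ/mol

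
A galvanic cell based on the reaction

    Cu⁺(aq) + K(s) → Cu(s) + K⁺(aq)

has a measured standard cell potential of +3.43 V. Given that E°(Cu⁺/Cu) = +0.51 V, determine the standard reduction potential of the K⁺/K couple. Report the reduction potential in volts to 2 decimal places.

−2.92 V

In the reaction as written the Cu⁺/Cu couple is reduced (cathode) and K⁺/K is oxidized (anode), so E°cell = E°(Cu⁺/Cu) − E°(K⁺/K).
E°(K⁺/K) = E°(cathode) − E°cell = +0.51 − (+3.43) = −2.92 V.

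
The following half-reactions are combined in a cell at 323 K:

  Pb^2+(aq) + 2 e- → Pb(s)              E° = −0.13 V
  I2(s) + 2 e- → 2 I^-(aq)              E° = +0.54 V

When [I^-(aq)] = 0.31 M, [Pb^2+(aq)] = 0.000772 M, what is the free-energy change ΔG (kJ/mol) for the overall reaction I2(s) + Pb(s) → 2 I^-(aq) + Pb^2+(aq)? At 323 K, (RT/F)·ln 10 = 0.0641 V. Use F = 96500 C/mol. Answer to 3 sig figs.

−155 kJ/mol

E°cell = +0.54 − (−0.13) = +0.67 V; the balanced reaction transfers n = 2 electrons.
The reaction quotient is [I^-(aq)]^2·[Pb^2+(aq)] = 7.42×10^−5; by Nernst, E = +0.67 − (0.0641/2)(−4.130) = +0.8024 V.
Finally ΔG = −nFE = −(2)(96500 C/mol)(+0.8024 V) = −155 kJ/mol.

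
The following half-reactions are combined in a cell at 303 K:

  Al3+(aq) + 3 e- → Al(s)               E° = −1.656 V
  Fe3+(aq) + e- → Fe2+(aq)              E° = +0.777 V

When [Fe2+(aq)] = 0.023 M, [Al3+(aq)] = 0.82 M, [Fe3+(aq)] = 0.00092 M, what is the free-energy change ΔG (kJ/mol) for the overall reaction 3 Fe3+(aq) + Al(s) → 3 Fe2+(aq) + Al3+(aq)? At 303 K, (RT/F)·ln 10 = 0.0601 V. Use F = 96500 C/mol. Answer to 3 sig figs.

E°cell = +0.777 − (−1.656) = +2.433 V; the balanced reaction transfers n = 3 electrons.
Q = ([Fe2+(aq)]^3·[Al3+(aq)]) / [Fe3+(aq)]^3 = 1.28×10^4, so log Q = 4.108 and E = +2.433 − (0.0601/3)(4.108) = +2.3507 V.
Then ΔG = −nFE = −3 × 96500 × +2.3507 J/mol = −681 kJ/mol.

−681 kJ/mol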